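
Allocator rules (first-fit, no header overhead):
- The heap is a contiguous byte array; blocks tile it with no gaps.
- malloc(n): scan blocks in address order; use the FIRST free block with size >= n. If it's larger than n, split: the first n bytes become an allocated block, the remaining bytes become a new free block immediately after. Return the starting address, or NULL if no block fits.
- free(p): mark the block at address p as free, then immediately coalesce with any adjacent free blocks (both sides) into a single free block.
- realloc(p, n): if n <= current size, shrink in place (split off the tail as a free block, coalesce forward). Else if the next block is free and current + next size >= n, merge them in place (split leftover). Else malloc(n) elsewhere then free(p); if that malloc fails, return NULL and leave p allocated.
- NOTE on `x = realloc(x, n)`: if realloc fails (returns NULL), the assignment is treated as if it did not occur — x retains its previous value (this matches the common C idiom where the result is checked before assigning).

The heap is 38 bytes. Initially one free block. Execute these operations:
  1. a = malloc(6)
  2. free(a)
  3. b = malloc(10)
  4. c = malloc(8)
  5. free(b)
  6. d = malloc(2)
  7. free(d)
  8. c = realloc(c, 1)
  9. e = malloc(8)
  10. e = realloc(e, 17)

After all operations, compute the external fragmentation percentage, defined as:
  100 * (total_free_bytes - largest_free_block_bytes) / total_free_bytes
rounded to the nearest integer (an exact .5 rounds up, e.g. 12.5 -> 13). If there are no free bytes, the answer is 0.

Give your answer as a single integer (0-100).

Op 1: a = malloc(6) -> a = 0; heap: [0-5 ALLOC][6-37 FREE]
Op 2: free(a) -> (freed a); heap: [0-37 FREE]
Op 3: b = malloc(10) -> b = 0; heap: [0-9 ALLOC][10-37 FREE]
Op 4: c = malloc(8) -> c = 10; heap: [0-9 ALLOC][10-17 ALLOC][18-37 FREE]
Op 5: free(b) -> (freed b); heap: [0-9 FREE][10-17 ALLOC][18-37 FREE]
Op 6: d = malloc(2) -> d = 0; heap: [0-1 ALLOC][2-9 FREE][10-17 ALLOC][18-37 FREE]
Op 7: free(d) -> (freed d); heap: [0-9 FREE][10-17 ALLOC][18-37 FREE]
Op 8: c = realloc(c, 1) -> c = 10; heap: [0-9 FREE][10-10 ALLOC][11-37 FREE]
Op 9: e = malloc(8) -> e = 0; heap: [0-7 ALLOC][8-9 FREE][10-10 ALLOC][11-37 FREE]
Op 10: e = realloc(e, 17) -> e = 11; heap: [0-9 FREE][10-10 ALLOC][11-27 ALLOC][28-37 FREE]
Free blocks: [10 10] total_free=20 largest=10 -> 100*(20-10)/20 = 1000/20 = 50

Answer: 50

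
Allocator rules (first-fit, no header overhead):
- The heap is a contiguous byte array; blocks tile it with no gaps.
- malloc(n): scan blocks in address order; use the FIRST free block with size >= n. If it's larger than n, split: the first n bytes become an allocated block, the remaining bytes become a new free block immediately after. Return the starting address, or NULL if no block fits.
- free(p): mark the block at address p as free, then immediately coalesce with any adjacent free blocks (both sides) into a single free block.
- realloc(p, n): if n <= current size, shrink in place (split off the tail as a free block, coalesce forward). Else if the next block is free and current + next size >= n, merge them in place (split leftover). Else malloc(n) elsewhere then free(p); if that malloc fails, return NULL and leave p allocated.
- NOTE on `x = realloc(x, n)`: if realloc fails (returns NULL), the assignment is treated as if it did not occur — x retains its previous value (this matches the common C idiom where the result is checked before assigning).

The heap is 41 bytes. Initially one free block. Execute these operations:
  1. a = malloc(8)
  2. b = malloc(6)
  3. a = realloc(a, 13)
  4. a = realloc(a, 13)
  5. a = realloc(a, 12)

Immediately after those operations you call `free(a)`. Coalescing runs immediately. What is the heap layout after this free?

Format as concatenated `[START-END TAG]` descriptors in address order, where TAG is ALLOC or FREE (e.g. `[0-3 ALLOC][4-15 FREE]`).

Answer: [0-7 FREE][8-13 ALLOC][14-40 FREE]

Derivation:
Op 1: a = malloc(8) -> a = 0; heap: [0-7 ALLOC][8-40 FREE]
Op 2: b = malloc(6) -> b = 8; heap: [0-7 ALLOC][8-13 ALLOC][14-40 FREE]
Op 3: a = realloc(a, 13) -> a = 14; heap: [0-7 FREE][8-13 ALLOC][14-26 ALLOC][27-40 FREE]
Op 4: a = realloc(a, 13) -> a = 14; heap: [0-7 FREE][8-13 ALLOC][14-26 ALLOC][27-40 FREE]
Op 5: a = realloc(a, 12) -> a = 14; heap: [0-7 FREE][8-13 ALLOC][14-25 ALLOC][26-40 FREE]
free(a): a = 14 -> block [14-25 ALLOC]; mark free, coalesce with adjacent free neighbors -> [0-7 FREE][8-13 ALLOC][14-40 FREE]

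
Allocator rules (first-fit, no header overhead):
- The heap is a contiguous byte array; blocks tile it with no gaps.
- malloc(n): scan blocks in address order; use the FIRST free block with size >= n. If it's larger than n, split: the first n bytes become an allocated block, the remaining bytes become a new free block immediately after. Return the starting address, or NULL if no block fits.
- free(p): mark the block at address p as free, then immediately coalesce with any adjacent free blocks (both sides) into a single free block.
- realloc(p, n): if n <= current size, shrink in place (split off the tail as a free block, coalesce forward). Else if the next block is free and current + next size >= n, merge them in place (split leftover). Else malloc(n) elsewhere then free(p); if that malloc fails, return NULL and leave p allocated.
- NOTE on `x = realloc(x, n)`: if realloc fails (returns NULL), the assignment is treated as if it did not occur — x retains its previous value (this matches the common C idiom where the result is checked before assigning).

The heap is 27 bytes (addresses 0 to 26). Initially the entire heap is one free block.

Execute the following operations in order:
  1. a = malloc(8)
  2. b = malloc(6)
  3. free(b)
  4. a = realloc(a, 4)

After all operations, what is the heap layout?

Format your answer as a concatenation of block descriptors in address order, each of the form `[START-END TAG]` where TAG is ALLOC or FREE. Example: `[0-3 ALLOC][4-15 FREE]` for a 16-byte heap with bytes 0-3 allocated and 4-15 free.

Op 1: a = malloc(8) -> a = 0; heap: [0-7 ALLOC][8-26 FREE]
Op 2: b = malloc(6) -> b = 8; heap: [0-7 ALLOC][8-13 ALLOC][14-26 FREE]
Op 3: free(b) -> (freed b); heap: [0-7 ALLOC][8-26 FREE]
Op 4: a = realloc(a, 4) -> a = 0; heap: [0-3 ALLOC][4-26 FREE]

Answer: [0-3 ALLOC][4-26 FREE]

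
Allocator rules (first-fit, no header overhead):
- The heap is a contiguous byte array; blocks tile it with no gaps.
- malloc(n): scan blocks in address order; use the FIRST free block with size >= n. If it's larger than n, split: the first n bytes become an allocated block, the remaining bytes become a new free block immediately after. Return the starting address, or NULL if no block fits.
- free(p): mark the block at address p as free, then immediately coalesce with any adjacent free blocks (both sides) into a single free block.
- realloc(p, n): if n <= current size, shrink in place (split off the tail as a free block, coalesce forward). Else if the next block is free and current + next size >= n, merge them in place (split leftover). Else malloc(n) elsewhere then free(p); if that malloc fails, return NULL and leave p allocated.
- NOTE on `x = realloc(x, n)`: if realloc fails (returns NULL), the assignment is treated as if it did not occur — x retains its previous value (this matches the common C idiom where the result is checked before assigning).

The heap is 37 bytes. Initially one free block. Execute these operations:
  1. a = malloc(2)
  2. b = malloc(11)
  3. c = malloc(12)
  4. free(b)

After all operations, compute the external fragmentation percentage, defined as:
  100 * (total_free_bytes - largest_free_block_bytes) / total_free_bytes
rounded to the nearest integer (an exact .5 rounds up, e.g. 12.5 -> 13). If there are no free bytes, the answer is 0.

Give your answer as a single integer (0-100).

Op 1: a = malloc(2) -> a = 0; heap: [0-1 ALLOC][2-36 FREE]
Op 2: b = malloc(11) -> b = 2; heap: [0-1 ALLOC][2-12 ALLOC][13-36 FREE]
Op 3: c = malloc(12) -> c = 13; heap: [0-1 ALLOC][2-12 ALLOC][13-24 ALLOC][25-36 FREE]
Op 4: free(b) -> (freed b); heap: [0-1 ALLOC][2-12 FREE][13-24 ALLOC][25-36 FREE]
Free blocks: [11 12] total_free=23 largest=12 -> 100*(23-12)/23 = 1100/23 ≈ 47.826 -> rounds to 48

Answer: 48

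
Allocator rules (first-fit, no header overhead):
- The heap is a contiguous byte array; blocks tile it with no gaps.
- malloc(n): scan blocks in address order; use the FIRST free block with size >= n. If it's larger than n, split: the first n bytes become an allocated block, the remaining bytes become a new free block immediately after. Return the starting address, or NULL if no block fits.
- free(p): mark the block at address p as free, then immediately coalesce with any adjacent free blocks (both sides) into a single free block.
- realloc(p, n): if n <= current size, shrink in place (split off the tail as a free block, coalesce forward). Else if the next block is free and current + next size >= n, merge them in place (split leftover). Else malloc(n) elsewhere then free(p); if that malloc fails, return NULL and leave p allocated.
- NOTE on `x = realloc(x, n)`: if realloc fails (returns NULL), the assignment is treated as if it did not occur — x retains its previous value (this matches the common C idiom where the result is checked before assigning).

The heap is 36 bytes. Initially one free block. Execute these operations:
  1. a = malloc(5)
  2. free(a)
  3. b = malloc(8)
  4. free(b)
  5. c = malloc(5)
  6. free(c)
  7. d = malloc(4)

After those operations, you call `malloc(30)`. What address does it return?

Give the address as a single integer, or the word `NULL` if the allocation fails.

Answer: 4

Derivation:
Op 1: a = malloc(5) -> a = 0; heap: [0-4 ALLOC][5-35 FREE]
Op 2: free(a) -> (freed a); heap: [0-35 FREE]
Op 3: b = malloc(8) -> b = 0; heap: [0-7 ALLOC][8-35 FREE]
Op 4: free(b) -> (freed b); heap: [0-35 FREE]
Op 5: c = malloc(5) -> c = 0; heap: [0-4 ALLOC][5-35 FREE]
Op 6: free(c) -> (freed c); heap: [0-35 FREE]
Op 7: d = malloc(4) -> d = 0; heap: [0-3 ALLOC][4-35 FREE]
malloc(30): first-fit scan over [0-3 ALLOC][4-35 FREE] -> 4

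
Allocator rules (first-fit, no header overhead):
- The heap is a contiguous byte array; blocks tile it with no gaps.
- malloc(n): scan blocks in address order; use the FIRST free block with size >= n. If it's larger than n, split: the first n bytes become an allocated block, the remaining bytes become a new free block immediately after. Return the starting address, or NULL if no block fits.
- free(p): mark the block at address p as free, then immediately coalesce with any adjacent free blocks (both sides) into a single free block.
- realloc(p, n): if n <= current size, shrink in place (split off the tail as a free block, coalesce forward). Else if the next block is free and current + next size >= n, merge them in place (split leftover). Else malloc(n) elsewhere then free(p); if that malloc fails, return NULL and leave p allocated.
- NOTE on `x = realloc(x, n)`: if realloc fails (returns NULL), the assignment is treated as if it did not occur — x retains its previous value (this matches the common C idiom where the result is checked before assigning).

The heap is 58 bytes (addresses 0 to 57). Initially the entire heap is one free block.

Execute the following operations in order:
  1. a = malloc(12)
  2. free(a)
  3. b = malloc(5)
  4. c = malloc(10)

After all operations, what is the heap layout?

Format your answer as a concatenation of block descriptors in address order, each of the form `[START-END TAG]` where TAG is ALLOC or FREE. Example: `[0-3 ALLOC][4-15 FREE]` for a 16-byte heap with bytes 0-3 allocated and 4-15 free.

Answer: [0-4 ALLOC][5-14 ALLOC][15-57 FREE]

Derivation:
Op 1: a = malloc(12) -> a = 0; heap: [0-11 ALLOC][12-57 FREE]
Op 2: free(a) -> (freed a); heap: [0-57 FREE]
Op 3: b = malloc(5) -> b = 0; heap: [0-4 ALLOC][5-57 FREE]
Op 4: c = malloc(10) -> c = 5; heap: [0-4 ALLOC][5-14 ALLOC][15-57 FREE]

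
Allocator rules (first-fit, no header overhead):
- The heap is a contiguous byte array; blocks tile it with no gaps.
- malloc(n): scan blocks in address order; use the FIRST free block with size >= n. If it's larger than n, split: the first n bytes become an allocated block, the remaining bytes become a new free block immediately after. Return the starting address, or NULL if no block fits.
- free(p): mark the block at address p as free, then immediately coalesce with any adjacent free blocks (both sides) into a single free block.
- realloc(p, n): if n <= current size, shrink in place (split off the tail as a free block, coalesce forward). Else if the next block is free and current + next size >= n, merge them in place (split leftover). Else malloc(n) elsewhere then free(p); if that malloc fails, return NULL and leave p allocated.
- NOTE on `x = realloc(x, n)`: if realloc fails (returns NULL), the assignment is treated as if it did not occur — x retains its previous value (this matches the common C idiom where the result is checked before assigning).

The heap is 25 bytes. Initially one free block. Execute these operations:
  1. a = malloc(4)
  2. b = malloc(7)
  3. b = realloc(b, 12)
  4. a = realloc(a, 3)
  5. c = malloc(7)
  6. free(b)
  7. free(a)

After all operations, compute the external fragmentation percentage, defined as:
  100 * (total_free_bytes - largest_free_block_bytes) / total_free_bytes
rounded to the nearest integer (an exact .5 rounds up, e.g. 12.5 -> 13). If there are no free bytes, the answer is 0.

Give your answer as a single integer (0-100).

Op 1: a = malloc(4) -> a = 0; heap: [0-3 ALLOC][4-24 FREE]
Op 2: b = malloc(7) -> b = 4; heap: [0-3 ALLOC][4-10 ALLOC][11-24 FREE]
Op 3: b = realloc(b, 12) -> b = 4; heap: [0-3 ALLOC][4-15 ALLOC][16-24 FREE]
Op 4: a = realloc(a, 3) -> a = 0; heap: [0-2 ALLOC][3-3 FREE][4-15 ALLOC][16-24 FREE]
Op 5: c = malloc(7) -> c = 16; heap: [0-2 ALLOC][3-3 FREE][4-15 ALLOC][16-22 ALLOC][23-24 FREE]
Op 6: free(b) -> (freed b); heap: [0-2 ALLOC][3-15 FREE][16-22 ALLOC][23-24 FREE]
Op 7: free(a) -> (freed a); heap: [0-15 FREE][16-22 ALLOC][23-24 FREE]
Free blocks: [16 2] total_free=18 largest=16 -> 100*(18-16)/18 = 200/18 ≈ 11.111 -> rounds to 11

Answer: 11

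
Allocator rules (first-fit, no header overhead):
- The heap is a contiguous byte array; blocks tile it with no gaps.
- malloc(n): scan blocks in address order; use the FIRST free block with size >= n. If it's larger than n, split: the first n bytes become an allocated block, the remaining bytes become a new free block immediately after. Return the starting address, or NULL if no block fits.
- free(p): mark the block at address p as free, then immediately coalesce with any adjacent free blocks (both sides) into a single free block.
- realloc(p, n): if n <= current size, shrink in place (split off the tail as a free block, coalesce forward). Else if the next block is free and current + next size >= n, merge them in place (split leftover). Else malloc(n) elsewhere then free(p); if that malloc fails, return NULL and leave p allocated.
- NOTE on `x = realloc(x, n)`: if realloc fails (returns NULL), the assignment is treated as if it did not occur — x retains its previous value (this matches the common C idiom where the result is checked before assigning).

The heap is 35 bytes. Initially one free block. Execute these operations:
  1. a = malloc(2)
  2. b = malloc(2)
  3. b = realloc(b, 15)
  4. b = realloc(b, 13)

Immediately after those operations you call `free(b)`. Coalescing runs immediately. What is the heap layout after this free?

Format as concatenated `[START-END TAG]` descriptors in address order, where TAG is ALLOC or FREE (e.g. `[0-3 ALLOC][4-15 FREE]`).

Op 1: a = malloc(2) -> a = 0; heap: [0-1 ALLOC][2-34 FREE]
Op 2: b = malloc(2) -> b = 2; heap: [0-1 ALLOC][2-3 ALLOC][4-34 FREE]
Op 3: b = realloc(b, 15) -> b = 2; heap: [0-1 ALLOC][2-16 ALLOC][17-34 FREE]
Op 4: b = realloc(b, 13) -> b = 2; heap: [0-1 ALLOC][2-14 ALLOC][15-34 FREE]
free(b): b = 2 -> block [2-14 ALLOC]; mark free, coalesce with adjacent free neighbors -> [0-1 ALLOC][2-34 FREE]

Answer: [0-1 ALLOC][2-34 FREE]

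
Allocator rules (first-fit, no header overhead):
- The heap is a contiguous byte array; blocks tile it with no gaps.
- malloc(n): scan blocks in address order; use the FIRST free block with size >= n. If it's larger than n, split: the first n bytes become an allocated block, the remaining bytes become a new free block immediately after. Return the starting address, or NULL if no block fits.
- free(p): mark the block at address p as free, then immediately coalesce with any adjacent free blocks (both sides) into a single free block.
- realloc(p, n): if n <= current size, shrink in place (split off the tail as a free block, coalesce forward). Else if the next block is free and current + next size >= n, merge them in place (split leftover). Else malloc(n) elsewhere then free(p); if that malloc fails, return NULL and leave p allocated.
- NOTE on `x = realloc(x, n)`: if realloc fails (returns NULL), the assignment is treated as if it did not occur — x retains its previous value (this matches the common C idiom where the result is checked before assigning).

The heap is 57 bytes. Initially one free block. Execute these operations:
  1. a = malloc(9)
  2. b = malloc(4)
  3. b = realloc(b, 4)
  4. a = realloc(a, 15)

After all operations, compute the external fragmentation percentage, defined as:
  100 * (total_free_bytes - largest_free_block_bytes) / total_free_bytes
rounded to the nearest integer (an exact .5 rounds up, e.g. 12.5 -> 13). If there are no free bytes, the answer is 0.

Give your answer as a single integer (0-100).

Op 1: a = malloc(9) -> a = 0; heap: [0-8 ALLOC][9-56 FREE]
Op 2: b = malloc(4) -> b = 9; heap: [0-8 ALLOC][9-12 ALLOC][13-56 FREE]
Op 3: b = realloc(b, 4) -> b = 9; heap: [0-8 ALLOC][9-12 ALLOC][13-56 FREE]
Op 4: a = realloc(a, 15) -> a = 13; heap: [0-8 FREE][9-12 ALLOC][13-27 ALLOC][28-56 FREE]
Free blocks: [9 29] total_free=38 largest=29 -> 100*(38-29)/38 = 900/38 ≈ 23.684 -> rounds to 24

Answer: 24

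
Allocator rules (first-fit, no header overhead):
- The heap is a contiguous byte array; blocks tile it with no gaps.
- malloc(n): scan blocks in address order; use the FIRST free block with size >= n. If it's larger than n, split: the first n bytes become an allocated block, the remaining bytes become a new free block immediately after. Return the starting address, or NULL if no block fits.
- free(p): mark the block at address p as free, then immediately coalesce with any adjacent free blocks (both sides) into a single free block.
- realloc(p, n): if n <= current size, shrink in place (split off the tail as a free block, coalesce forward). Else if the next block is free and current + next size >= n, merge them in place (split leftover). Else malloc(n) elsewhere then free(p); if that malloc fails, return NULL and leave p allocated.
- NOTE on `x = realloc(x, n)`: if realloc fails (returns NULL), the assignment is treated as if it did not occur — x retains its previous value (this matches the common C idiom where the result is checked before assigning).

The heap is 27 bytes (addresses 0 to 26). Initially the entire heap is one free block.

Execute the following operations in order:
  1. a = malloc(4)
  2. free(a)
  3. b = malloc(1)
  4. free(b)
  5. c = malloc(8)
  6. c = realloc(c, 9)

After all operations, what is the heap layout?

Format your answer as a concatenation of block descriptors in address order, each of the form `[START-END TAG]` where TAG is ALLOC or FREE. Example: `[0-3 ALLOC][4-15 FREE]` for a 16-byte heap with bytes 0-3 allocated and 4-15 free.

Op 1: a = malloc(4) -> a = 0; heap: [0-3 ALLOC][4-26 FREE]
Op 2: free(a) -> (freed a); heap: [0-26 FREE]
Op 3: b = malloc(1) -> b = 0; heap: [0-0 ALLOC][1-26 FREE]
Op 4: free(b) -> (freed b); heap: [0-26 FREE]
Op 5: c = malloc(8) -> c = 0; heap: [0-7 ALLOC][8-26 FREE]
Op 6: c = realloc(c, 9) -> c = 0; heap: [0-8 ALLOC][9-26 FREE]

Answer: [0-8 ALLOC][9-26 FREE]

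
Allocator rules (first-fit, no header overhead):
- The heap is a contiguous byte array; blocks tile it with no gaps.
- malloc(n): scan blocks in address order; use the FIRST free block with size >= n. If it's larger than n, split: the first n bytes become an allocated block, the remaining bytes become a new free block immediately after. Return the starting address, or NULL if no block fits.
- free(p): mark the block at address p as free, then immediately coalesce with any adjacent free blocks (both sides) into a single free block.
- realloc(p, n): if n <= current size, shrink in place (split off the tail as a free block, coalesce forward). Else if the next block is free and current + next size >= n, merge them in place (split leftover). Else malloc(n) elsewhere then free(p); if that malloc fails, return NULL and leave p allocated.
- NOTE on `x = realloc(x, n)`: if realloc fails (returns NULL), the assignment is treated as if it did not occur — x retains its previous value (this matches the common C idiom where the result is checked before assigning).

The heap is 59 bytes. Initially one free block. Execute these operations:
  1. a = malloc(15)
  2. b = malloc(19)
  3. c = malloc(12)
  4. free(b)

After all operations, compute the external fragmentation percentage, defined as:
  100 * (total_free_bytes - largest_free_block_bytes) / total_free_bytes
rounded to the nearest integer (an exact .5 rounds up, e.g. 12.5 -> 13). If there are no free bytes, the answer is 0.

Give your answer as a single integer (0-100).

Answer: 41

Derivation:
Op 1: a = malloc(15) -> a = 0; heap: [0-14 ALLOC][15-58 FREE]
Op 2: b = malloc(19) -> b = 15; heap: [0-14 ALLOC][15-33 ALLOC][34-58 FREE]
Op 3: c = malloc(12) -> c = 34; heap: [0-14 ALLOC][15-33 ALLOC][34-45 ALLOC][46-58 FREE]
Op 4: free(b) -> (freed b); heap: [0-14 ALLOC][15-33 FREE][34-45 ALLOC][46-58 FREE]
Free blocks: [19 13] total_free=32 largest=19 -> 100*(32-19)/32 = 1300/32 = 40.625 -> rounds to 41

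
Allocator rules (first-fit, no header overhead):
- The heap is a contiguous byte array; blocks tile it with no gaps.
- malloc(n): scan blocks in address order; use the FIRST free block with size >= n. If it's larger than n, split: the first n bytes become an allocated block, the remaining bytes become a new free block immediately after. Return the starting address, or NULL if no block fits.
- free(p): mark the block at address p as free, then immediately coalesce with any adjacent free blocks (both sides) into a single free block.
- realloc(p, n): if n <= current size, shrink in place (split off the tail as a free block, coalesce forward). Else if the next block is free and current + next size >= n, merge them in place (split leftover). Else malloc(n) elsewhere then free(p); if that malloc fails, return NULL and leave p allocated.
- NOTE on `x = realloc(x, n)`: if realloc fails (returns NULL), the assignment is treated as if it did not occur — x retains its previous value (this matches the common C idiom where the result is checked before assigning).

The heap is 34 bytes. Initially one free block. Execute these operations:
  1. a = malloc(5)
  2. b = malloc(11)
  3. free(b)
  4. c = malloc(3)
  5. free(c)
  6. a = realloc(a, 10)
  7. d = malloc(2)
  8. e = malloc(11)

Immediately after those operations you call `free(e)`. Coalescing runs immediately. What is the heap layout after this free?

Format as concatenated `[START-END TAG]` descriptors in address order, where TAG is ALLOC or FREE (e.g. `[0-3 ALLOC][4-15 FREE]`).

Answer: [0-9 ALLOC][10-11 ALLOC][12-33 FREE]

Derivation:
Op 1: a = malloc(5) -> a = 0; heap: [0-4 ALLOC][5-33 FREE]
Op 2: b = malloc(11) -> b = 5; heap: [0-4 ALLOC][5-15 ALLOC][16-33 FREE]
Op 3: free(b) -> (freed b); heap: [0-4 ALLOC][5-33 FREE]
Op 4: c = malloc(3) -> c = 5; heap: [0-4 ALLOC][5-7 ALLOC][8-33 FREE]
Op 5: free(c) -> (freed c); heap: [0-4 ALLOC][5-33 FREE]
Op 6: a = realloc(a, 10) -> a = 0; heap: [0-9 ALLOC][10-33 FREE]
Op 7: d = malloc(2) -> d = 10; heap: [0-9 ALLOC][10-11 ALLOC][12-33 FREE]
Op 8: e = malloc(11) -> e = 12; heap: [0-9 ALLOC][10-11 ALLOC][12-22 ALLOC][23-33 FREE]
free(e): e = 12 -> block [12-22 ALLOC]; mark free, coalesce with adjacent free neighbors -> [0-9 ALLOC][10-11 ALLOC][12-33 FREE]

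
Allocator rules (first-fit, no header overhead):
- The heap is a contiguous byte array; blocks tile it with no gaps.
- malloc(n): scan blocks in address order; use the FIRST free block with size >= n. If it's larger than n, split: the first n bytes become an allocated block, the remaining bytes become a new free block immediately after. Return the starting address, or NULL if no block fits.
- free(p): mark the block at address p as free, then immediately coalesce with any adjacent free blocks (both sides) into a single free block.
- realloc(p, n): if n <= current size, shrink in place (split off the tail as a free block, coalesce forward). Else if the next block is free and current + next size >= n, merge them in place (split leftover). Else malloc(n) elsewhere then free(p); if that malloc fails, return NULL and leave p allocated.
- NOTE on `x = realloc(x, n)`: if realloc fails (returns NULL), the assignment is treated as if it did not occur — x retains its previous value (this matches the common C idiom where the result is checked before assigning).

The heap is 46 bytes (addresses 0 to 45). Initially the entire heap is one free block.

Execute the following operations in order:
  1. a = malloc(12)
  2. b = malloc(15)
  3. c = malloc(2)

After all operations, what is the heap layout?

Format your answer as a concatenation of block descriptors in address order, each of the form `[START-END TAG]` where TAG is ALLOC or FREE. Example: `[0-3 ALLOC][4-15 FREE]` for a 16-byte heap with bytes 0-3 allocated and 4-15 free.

Op 1: a = malloc(12) -> a = 0; heap: [0-11 ALLOC][12-45 FREE]
Op 2: b = malloc(15) -> b = 12; heap: [0-11 ALLOC][12-26 ALLOC][27-45 FREE]
Op 3: c = malloc(2) -> c = 27; heap: [0-11 ALLOC][12-26 ALLOC][27-28 ALLOC][29-45 FREE]

Answer: [0-11 ALLOC][12-26 ALLOC][27-28 ALLOC][29-45 FREE]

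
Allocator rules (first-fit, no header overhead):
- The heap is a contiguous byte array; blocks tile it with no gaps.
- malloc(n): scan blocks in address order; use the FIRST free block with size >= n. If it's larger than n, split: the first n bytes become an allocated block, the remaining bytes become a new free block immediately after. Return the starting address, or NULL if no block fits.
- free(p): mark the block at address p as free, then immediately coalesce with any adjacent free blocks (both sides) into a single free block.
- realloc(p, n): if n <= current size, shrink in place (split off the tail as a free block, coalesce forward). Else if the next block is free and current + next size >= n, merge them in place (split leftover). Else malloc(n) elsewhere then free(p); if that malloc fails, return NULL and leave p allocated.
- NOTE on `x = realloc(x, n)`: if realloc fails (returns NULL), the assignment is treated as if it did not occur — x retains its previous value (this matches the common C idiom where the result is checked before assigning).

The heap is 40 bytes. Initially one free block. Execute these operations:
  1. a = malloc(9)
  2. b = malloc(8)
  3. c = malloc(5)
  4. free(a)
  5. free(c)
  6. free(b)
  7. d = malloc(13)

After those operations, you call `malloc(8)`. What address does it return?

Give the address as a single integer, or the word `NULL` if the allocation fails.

Answer: 13

Derivation:
Op 1: a = malloc(9) -> a = 0; heap: [0-8 ALLOC][9-39 FREE]
Op 2: b = malloc(8) -> b = 9; heap: [0-8 ALLOC][9-16 ALLOC][17-39 FREE]
Op 3: c = malloc(5) -> c = 17; heap: [0-8 ALLOC][9-16 ALLOC][17-21 ALLOC][22-39 FREE]
Op 4: free(a) -> (freed a); heap: [0-8 FREE][9-16 ALLOC][17-21 ALLOC][22-39 FREE]
Op 5: free(c) -> (freed c); heap: [0-8 FREE][9-16 ALLOC][17-39 FREE]
Op 6: free(b) -> (freed b); heap: [0-39 FREE]
Op 7: d = malloc(13) -> d = 0; heap: [0-12 ALLOC][13-39 FREE]
malloc(8): first-fit scan over [0-12 ALLOC][13-39 FREE] -> 13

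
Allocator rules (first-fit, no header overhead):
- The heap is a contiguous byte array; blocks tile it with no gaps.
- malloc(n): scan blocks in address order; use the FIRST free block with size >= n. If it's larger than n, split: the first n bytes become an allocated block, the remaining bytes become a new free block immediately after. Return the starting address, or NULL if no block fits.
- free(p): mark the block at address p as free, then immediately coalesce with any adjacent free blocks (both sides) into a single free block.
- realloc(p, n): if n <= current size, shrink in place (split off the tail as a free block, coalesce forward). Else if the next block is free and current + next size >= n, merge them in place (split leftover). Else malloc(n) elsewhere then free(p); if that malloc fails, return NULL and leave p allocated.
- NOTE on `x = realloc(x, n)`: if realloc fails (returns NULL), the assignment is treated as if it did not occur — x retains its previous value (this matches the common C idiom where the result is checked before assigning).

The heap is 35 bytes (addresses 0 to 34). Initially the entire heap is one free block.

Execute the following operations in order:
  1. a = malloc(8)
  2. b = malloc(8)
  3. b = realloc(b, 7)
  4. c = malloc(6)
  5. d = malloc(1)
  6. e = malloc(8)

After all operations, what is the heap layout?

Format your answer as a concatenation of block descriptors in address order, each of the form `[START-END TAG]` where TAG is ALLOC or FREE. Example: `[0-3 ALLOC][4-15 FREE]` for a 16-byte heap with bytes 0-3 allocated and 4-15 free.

Answer: [0-7 ALLOC][8-14 ALLOC][15-20 ALLOC][21-21 ALLOC][22-29 ALLOC][30-34 FREE]

Derivation:
Op 1: a = malloc(8) -> a = 0; heap: [0-7 ALLOC][8-34 FREE]
Op 2: b = malloc(8) -> b = 8; heap: [0-7 ALLOC][8-15 ALLOC][16-34 FREE]
Op 3: b = realloc(b, 7) -> b = 8; heap: [0-7 ALLOC][8-14 ALLOC][15-34 FREE]
Op 4: c = malloc(6) -> c = 15; heap: [0-7 ALLOC][8-14 ALLOC][15-20 ALLOC][21-34 FREE]
Op 5: d = malloc(1) -> d = 21; heap: [0-7 ALLOC][8-14 ALLOC][15-20 ALLOC][21-21 ALLOC][22-34 FREE]
Op 6: e = malloc(8) -> e = 22; heap: [0-7 ALLOC][8-14 ALLOC][15-20 ALLOC][21-21 ALLOC][22-29 ALLOC][30-34 FREE]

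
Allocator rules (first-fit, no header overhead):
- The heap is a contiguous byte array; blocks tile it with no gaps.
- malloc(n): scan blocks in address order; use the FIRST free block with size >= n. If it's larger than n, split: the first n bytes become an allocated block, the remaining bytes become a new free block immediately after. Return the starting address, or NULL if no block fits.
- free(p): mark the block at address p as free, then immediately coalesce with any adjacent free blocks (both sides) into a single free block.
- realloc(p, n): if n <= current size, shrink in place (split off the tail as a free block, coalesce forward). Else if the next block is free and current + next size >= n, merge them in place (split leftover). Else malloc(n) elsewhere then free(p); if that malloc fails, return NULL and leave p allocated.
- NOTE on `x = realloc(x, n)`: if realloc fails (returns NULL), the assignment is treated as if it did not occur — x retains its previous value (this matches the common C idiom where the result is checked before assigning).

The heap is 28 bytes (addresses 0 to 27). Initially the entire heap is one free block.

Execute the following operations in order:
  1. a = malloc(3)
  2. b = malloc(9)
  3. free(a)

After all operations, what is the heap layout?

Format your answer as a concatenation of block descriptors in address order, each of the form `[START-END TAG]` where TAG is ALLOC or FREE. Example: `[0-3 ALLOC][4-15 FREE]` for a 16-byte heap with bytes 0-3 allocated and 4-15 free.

Op 1: a = malloc(3) -> a = 0; heap: [0-2 ALLOC][3-27 FREE]
Op 2: b = malloc(9) -> b = 3; heap: [0-2 ALLOC][3-11 ALLOC][12-27 FREE]
Op 3: free(a) -> (freed a); heap: [0-2 FREE][3-11 ALLOC][12-27 FREE]

Answer: [0-2 FREE][3-11 ALLOC][12-27 FREE]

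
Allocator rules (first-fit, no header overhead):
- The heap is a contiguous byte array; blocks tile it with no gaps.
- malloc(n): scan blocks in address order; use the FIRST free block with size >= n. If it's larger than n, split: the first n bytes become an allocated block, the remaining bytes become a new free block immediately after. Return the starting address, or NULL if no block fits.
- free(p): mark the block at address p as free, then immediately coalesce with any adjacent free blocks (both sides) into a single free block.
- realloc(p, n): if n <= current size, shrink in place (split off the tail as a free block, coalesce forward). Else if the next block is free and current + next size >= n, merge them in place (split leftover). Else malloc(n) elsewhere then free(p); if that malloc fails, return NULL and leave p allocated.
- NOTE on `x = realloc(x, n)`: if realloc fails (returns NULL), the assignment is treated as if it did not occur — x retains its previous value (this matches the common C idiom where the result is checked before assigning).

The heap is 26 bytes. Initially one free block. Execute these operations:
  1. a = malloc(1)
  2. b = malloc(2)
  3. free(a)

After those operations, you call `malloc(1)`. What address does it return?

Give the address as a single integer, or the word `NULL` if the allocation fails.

Answer: 0

Derivation:
Op 1: a = malloc(1) -> a = 0; heap: [0-0 ALLOC][1-25 FREE]
Op 2: b = malloc(2) -> b = 1; heap: [0-0 ALLOC][1-2 ALLOC][3-25 FREE]
Op 3: free(a) -> (freed a); heap: [0-0 FREE][1-2 ALLOC][3-25 FREE]
malloc(1): first-fit scan over [0-0 FREE][1-2 ALLOC][3-25 FREE] -> 0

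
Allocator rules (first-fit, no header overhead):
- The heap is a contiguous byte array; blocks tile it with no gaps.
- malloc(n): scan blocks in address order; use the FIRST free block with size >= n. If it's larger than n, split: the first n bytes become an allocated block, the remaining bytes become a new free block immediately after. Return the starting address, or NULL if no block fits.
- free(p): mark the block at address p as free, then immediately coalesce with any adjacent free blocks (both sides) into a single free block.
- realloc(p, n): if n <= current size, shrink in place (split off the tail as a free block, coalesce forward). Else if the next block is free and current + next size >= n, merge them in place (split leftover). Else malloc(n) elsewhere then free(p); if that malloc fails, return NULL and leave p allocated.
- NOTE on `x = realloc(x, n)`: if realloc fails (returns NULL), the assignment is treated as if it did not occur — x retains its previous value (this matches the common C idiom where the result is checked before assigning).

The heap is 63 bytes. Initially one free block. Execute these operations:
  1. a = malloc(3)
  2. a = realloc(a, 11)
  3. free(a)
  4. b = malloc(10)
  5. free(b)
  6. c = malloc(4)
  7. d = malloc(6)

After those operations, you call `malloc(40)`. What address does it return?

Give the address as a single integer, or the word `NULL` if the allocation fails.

Answer: 10

Derivation:
Op 1: a = malloc(3) -> a = 0; heap: [0-2 ALLOC][3-62 FREE]
Op 2: a = realloc(a, 11) -> a = 0; heap: [0-10 ALLOC][11-62 FREE]
Op 3: free(a) -> (freed a); heap: [0-62 FREE]
Op 4: b = malloc(10) -> b = 0; heap: [0-9 ALLOC][10-62 FREE]
Op 5: free(b) -> (freed b); heap: [0-62 FREE]
Op 6: c = malloc(4) -> c = 0; heap: [0-3 ALLOC][4-62 FREE]
Op 7: d = malloc(6) -> d = 4; heap: [0-3 ALLOC][4-9 ALLOC][10-62 FREE]
malloc(40): first-fit scan over [0-3 ALLOC][4-9 ALLOC][10-62 FREE] -> 10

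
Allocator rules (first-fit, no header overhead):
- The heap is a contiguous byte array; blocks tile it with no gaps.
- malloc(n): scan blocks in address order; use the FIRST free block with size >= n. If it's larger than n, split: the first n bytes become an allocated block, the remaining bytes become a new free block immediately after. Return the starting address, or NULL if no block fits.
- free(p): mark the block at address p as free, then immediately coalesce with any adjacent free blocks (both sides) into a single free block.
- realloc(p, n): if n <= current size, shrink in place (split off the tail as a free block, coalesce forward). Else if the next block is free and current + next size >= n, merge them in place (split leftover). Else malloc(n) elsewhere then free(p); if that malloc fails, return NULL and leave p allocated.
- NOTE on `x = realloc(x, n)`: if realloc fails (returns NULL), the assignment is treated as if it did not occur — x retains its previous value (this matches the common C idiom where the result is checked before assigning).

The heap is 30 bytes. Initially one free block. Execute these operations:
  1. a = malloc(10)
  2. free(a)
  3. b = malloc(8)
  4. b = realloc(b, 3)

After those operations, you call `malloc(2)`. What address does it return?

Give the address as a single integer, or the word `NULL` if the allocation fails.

Op 1: a = malloc(10) -> a = 0; heap: [0-9 ALLOC][10-29 FREE]
Op 2: free(a) -> (freed a); heap: [0-29 FREE]
Op 3: b = malloc(8) -> b = 0; heap: [0-7 ALLOC][8-29 FREE]
Op 4: b = realloc(b, 3) -> b = 0; heap: [0-2 ALLOC][3-29 FREE]
malloc(2): first-fit scan over [0-2 ALLOC][3-29 FREE] -> 3

Answer: 3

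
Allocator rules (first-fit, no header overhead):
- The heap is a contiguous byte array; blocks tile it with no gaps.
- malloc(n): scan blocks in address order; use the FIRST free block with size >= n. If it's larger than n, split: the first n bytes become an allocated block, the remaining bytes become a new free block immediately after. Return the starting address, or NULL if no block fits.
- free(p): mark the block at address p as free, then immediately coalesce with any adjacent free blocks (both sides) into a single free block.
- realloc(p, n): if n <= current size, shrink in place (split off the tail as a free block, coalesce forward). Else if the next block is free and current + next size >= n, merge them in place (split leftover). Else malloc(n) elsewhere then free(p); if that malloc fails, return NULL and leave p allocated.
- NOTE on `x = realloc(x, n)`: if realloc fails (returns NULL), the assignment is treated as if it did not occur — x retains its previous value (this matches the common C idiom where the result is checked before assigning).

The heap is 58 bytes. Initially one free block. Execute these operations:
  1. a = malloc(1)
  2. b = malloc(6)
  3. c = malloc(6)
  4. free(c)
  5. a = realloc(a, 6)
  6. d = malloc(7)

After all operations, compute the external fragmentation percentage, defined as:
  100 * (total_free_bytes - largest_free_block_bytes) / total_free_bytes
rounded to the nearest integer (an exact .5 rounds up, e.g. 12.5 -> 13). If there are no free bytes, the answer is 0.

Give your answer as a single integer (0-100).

Answer: 3

Derivation:
Op 1: a = malloc(1) -> a = 0; heap: [0-0 ALLOC][1-57 FREE]
Op 2: b = malloc(6) -> b = 1; heap: [0-0 ALLOC][1-6 ALLOC][7-57 FREE]
Op 3: c = malloc(6) -> c = 7; heap: [0-0 ALLOC][1-6 ALLOC][7-12 ALLOC][13-57 FREE]
Op 4: free(c) -> (freed c); heap: [0-0 ALLOC][1-6 ALLOC][7-57 FREE]
Op 5: a = realloc(a, 6) -> a = 7; heap: [0-0 FREE][1-6 ALLOC][7-12 ALLOC][13-57 FREE]
Op 6: d = malloc(7) -> d = 13; heap: [0-0 FREE][1-6 ALLOC][7-12 ALLOC][13-19 ALLOC][20-57 FREE]
Free blocks: [1 38] total_free=39 largest=38 -> 100*(39-38)/39 = 100/39 ≈ 2.564 -> rounds to 3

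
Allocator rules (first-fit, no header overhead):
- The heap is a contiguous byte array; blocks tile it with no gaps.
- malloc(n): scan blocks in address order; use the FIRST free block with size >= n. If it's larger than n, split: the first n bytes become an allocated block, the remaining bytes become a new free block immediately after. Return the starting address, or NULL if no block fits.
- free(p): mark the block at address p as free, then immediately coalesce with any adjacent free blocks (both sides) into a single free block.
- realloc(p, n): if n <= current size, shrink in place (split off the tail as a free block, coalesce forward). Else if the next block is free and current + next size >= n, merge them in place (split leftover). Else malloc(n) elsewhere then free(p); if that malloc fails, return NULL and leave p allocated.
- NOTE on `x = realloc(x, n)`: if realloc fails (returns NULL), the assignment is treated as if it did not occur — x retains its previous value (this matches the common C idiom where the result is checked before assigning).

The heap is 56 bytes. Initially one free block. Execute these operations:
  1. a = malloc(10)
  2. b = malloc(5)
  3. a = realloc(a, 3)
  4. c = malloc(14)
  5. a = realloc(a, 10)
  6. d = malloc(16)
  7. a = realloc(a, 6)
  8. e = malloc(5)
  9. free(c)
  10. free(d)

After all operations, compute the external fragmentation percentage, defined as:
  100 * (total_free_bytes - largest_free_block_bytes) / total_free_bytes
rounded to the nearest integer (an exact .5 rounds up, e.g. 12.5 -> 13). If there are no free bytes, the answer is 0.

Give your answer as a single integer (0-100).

Answer: 25

Derivation:
Op 1: a = malloc(10) -> a = 0; heap: [0-9 ALLOC][10-55 FREE]
Op 2: b = malloc(5) -> b = 10; heap: [0-9 ALLOC][10-14 ALLOC][15-55 FREE]
Op 3: a = realloc(a, 3) -> a = 0; heap: [0-2 ALLOC][3-9 FREE][10-14 ALLOC][15-55 FREE]
Op 4: c = malloc(14) -> c = 15; heap: [0-2 ALLOC][3-9 FREE][10-14 ALLOC][15-28 ALLOC][29-55 FREE]
Op 5: a = realloc(a, 10) -> a = 0; heap: [0-9 ALLOC][10-14 ALLOC][15-28 ALLOC][29-55 FREE]
Op 6: d = malloc(16) -> d = 29; heap: [0-9 ALLOC][10-14 ALLOC][15-28 ALLOC][29-44 ALLOC][45-55 FREE]
Op 7: a = realloc(a, 6) -> a = 0; heap: [0-5 ALLOC][6-9 FREE][10-14 ALLOC][15-28 ALLOC][29-44 ALLOC][45-55 FREE]
Op 8: e = malloc(5) -> e = 45; heap: [0-5 ALLOC][6-9 FREE][10-14 ALLOC][15-28 ALLOC][29-44 ALLOC][45-49 ALLOC][50-55 FREE]
Op 9: free(c) -> (freed c); heap: [0-5 ALLOC][6-9 FREE][10-14 ALLOC][15-28 FREE][29-44 ALLOC][45-49 ALLOC][50-55 FREE]
Op 10: free(d) -> (freed d); heap: [0-5 ALLOC][6-9 FREE][10-14 ALLOC][15-44 FREE][45-49 ALLOC][50-55 FREE]
Free blocks: [4 30 6] total_free=40 largest=30 -> 100*(40-30)/40 = 1000/40 = 25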